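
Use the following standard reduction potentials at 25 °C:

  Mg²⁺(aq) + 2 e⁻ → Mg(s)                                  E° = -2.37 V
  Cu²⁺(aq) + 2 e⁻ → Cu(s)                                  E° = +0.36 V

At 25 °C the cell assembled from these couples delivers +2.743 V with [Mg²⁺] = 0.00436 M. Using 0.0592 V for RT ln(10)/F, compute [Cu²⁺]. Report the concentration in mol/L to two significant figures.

Cu²⁺/Cu is the cathode, Mg²⁺/Mg the anode: E°cell = +2.73 V, n = 2.
Overall reaction: Cu²⁺(aq) + Mg(s) → Cu(s) + Mg²⁺(aq); Q = [Mg²⁺]^1/[Cu²⁺]^1.
From E = E° − (0.0592/n) log Q: log Q = (E° − E)·n/0.0592 = (+2.73 − (+2.743))·2/0.0592 = -0.4392.
So 1·log[Cu²⁺] = 1·log(0.00436) − log Q = -2.3605 − (-0.4392) = -1.9213; [Cu²⁺] = 10^(-1.9213) ≈ 0.012 M.

0.012 M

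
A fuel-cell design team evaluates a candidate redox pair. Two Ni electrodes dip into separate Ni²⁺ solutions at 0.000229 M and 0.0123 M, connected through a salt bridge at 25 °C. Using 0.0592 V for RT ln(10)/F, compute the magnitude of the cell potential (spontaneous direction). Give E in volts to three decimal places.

For a concentration cell E°cell = 0. The 0.0123 M side is the cathode (reduction is favoured where [Ni²⁺] is higher).
With n = 2, E = −(0.0592/2) log([Ni²⁺]ₐₙ/[Ni²⁺]꜀ₐₜ) = −(0.0592/2) log(0.000229/0.0123) = −(0.0592/2)(-1.730) = +0.051 V.

+0.051 V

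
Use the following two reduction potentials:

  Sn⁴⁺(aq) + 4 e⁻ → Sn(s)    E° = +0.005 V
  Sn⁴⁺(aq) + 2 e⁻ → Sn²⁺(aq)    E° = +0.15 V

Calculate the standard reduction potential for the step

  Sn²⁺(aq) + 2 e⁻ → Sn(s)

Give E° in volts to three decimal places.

-0.140 V

Sequential free energies add, so n₃E°₃ = n₁E°₁ + n₂E°₂.
With n₃ = 4, and the known step contributing 2×(+0.15) V, the unknown satisfies 2·E° = 4×(+0.005) − 2×(+0.15) = -0.280.
E° = -0.280 / 2 = -0.140 V.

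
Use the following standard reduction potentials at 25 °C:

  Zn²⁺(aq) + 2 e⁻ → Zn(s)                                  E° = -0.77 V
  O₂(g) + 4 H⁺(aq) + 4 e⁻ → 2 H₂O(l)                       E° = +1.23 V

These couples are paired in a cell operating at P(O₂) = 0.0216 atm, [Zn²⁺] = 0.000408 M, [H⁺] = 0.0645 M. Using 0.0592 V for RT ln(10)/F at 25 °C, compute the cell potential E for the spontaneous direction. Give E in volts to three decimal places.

O₂/H₂O is the cathode (higher E°), Zn²⁺/Zn the anode: E°cell = +1.23 − (-0.77) = +2.00 V, n = 4.
Overall: O₂(g) + 4 H⁺(aq) + 2 Zn(s) → 2 H₂O(l) + 2 Zn²⁺(aq)
Q = [Zn²⁺]^2 / (P(O₂)·[H⁺]^4); log Q = -0.351.
E = E° − (0.0592/n) log Q = +2.00 − (0.0592/4)(-0.351) = +2.005 V.

+2.005 V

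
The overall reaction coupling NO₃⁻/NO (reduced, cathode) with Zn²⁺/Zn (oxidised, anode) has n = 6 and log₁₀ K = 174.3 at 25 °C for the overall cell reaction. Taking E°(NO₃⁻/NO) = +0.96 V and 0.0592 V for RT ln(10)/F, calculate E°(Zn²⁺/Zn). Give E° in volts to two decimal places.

-0.76 V

E°cell = (0.0592/n)·log K = (0.0592/6)(174.3) = +1.720 V.
Since NO₃⁻/NO is the cathode and Zn²⁺/Zn the anode, E°cell = E°(NO₃⁻/NO) − E°(Zn²⁺/Zn).
So E°(Zn²⁺/Zn) = E°(NO₃⁻/NO) − E°cell = (+0.96) − (+1.720) = -0.76 V.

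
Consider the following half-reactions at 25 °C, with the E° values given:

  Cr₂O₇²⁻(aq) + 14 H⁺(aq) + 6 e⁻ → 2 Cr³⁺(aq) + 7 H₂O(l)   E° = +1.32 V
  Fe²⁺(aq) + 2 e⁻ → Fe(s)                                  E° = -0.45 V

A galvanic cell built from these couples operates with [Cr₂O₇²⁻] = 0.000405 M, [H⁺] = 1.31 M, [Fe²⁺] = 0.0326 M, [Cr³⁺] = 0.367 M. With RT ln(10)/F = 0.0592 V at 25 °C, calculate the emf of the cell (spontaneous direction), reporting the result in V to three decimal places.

+1.805 V

Cr₂O₇²⁻/Cr³⁺ is the cathode (higher E°), Fe²⁺/Fe the anode: E°cell = +1.32 − (-0.45) = +1.77 V, n = 6.
Overall: Cr₂O₇²⁻(aq) + 14 H⁺(aq) + 3 Fe(s) → 2 Cr³⁺(aq) + 7 H₂O(l) + 3 Fe²⁺(aq)
Q = [Cr³⁺]^2·[Fe²⁺]^3 / ([Cr₂O₇²⁻]·[H⁺]^14); log Q = -3.580.
E = E° − (0.0592/n) log Q = +1.77 − (0.0592/6)(-3.580) = +1.805 V.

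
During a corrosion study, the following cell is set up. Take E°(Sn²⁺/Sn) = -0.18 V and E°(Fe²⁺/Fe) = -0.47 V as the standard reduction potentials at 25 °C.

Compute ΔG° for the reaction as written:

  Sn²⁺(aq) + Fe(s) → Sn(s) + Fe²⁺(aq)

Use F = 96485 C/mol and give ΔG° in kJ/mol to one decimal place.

As written, Sn²⁺/Sn is reduced (cathode) and Fe²⁺/Fe is oxidised (anode), so E°cell = (-0.18) − (-0.47) = +0.29 V.
Balancing electrons gives n = 2.
ΔG° = −nFE° = −(2)(96485)(+0.29) = -55,961 J = -56.0 kJ/mol.

-56.0 kJ/mol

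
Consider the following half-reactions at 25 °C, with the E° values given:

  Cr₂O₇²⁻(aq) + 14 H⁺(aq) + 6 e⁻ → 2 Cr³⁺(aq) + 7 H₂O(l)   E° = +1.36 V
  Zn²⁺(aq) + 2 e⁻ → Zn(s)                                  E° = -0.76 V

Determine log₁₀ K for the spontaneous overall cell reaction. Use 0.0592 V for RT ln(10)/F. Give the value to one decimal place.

Cathode: Cr₂O₇²⁻/Cr³⁺; anode: Zn²⁺/Zn. E°cell = +2.12 V, n = 6.
log K = nE°cell / 0.0592 = (6)(+2.12) / 0.0592 = 214.9.

214.9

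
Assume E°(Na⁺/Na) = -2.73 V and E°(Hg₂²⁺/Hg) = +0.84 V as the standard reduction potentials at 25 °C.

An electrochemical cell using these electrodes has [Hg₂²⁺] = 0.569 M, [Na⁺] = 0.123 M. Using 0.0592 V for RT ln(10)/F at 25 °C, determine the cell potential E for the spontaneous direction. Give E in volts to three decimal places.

+3.617 V

Hg₂²⁺/Hg is the cathode (higher E°), Na⁺/Na the anode: E°cell = +0.84 − (-2.73) = +3.57 V, n = 2.
Overall: Hg₂²⁺(aq) + 2 Na(s) → 2 Hg(l) + 2 Na⁺(aq)
Q = [Na⁺]^2 / ([Hg₂²⁺]); log Q = -1.575.
E = E° − (0.0592/n) log Q = +3.57 − (0.0592/2)(-1.575) = +3.617 V.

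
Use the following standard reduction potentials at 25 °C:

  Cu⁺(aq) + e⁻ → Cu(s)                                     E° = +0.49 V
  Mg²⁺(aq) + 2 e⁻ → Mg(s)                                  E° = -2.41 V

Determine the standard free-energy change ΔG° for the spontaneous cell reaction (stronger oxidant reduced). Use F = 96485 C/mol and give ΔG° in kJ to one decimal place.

-559.6 kJ

Cu⁺/Cu (E° = +0.49 V) is the cathode; Mg²⁺/Mg (E° = -2.41 V) is the anode, so E°cell = +2.90 V.
Balancing electrons gives n = 2 (lcm of 1 and 2).
ΔG° = −nFE° = −(2)(96485)(+2.90) = -559,613 J = -559.6 kJ.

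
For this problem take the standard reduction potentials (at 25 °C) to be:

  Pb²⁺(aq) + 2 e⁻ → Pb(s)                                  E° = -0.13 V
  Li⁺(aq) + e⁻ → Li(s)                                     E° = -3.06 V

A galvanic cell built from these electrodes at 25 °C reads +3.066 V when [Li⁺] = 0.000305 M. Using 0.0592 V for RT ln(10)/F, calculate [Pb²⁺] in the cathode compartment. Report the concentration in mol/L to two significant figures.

Pb²⁺/Pb is the cathode, Li⁺/Li the anode: E°cell = +2.93 V, n = 2.
Overall reaction: Pb²⁺(aq) + 2 Li(s) → Pb(s) + 2 Li⁺(aq); Q = [Li⁺]^2/[Pb²⁺]^1.
From E = E° − (0.0592/n) log Q: log Q = (E° − E)·n/0.0592 = (+2.93 − (+3.066))·2/0.0592 = -4.5946.
So 1·log[Pb²⁺] = 2·log(0.000305) − log Q = -7.0314 − (-4.5946) = -2.4368; [Pb²⁺] = 10^(-2.4368) ≈ 0.0037 M.

0.0037 M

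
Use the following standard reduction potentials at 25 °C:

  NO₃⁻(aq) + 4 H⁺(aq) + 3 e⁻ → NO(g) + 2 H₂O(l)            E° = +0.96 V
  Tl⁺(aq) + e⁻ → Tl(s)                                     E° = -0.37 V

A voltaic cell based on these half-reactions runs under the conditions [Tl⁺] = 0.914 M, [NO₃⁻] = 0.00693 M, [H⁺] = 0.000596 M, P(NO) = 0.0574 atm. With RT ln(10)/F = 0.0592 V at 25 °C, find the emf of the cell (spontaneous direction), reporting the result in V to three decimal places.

+1.060 V

NO₃⁻/NO is the cathode (higher E°), Tl⁺/Tl the anode: E°cell = +0.96 − (-0.37) = +1.33 V, n = 3.
Overall: NO₃⁻(aq) + 4 H⁺(aq) + 3 Tl(s) → NO(g) + 2 H₂O(l) + 3 Tl⁺(aq)
Q = P(NO)·[Tl⁺]^3 / ([NO₃⁻]·[H⁺]^4); log Q = 13.700.
E = E° − (0.0592/n) log Q = +1.33 − (0.0592/3)(13.700) = +1.060 V.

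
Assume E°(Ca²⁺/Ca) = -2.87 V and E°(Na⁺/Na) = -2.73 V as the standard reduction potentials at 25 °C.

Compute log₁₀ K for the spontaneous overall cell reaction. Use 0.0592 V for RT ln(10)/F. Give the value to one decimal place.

4.7

Cathode: Na⁺/Na; anode: Ca²⁺/Ca. E°cell = +0.14 V, n = 2.
log K = nE°cell / 0.0592 = (2)(+0.14) / 0.0592 = 4.7.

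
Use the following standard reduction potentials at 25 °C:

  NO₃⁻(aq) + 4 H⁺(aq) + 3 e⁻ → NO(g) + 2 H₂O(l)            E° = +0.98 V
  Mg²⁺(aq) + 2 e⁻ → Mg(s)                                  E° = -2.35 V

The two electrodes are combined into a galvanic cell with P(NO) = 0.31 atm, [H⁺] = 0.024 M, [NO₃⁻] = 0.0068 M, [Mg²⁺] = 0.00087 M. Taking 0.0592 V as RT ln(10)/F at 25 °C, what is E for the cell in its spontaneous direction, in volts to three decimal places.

+3.260 V

NO₃⁻/NO is the cathode (higher E°), Mg²⁺/Mg the anode: E°cell = +0.98 − (-2.35) = +3.33 V, n = 6.
Overall: 2 NO₃⁻(aq) + 8 H⁺(aq) + 3 Mg(s) → 2 NO(g) + 4 H₂O(l) + 3 Mg²⁺(aq)
Q = P(NO)^2·[Mg²⁺]^3 / ([NO₃⁻]^2·[H⁺]^8); log Q = 7.095.
E = E° − (0.0592/n) log Q = +3.33 − (0.0592/6)(7.095) = +3.260 V.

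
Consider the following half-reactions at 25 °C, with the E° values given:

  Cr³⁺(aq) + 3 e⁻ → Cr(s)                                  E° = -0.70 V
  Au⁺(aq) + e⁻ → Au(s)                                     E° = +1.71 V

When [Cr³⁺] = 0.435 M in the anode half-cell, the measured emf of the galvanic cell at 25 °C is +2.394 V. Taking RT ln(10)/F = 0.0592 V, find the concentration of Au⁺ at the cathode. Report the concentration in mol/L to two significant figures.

0.41 M

Au⁺/Au is the cathode, Cr³⁺/Cr the anode: E°cell = +2.41 V, n = 3.
Overall reaction: 3 Au⁺(aq) + Cr(s) → 3 Au(s) + Cr³⁺(aq); Q = [Cr³⁺]^1/[Au⁺]^3.
From E = E° − (0.0592/n) log Q: log Q = (E° − E)·n/0.0592 = (+2.41 − (+2.394))·3/0.0592 = 0.8108.
So 3·log[Au⁺] = 1·log(0.435) − log Q = -0.3615 − (0.8108) = -1.1723; log[Au⁺] = -1.1723 / 3 = -0.3908; [Au⁺] = 10^(-0.3908) ≈ 0.41 M.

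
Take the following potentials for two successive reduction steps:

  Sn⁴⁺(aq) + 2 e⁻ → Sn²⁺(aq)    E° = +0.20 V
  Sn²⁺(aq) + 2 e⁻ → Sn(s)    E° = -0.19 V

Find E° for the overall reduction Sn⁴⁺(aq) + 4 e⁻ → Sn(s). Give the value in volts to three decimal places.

Since ΔG° = −nFE° is additive over sequential reductions, n₃E°₃ = n₁E°₁ + n₂E°₂.
E°₃ = (2×+0.20 + 2×-0.19) / 4 = (+0.020) / 4 = +0.005 V.

+0.005 V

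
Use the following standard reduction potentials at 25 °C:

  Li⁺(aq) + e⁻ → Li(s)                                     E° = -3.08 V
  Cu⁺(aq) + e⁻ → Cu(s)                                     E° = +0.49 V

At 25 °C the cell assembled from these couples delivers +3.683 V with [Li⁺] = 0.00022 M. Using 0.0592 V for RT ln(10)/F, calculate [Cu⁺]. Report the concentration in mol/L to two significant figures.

Cu⁺/Cu is the cathode, Li⁺/Li the anode: E°cell = +3.57 V, n = 1.
Overall reaction: Cu⁺(aq) + Li(s) → Cu(s) + Li⁺(aq); Q = [Li⁺]^1/[Cu⁺]^1.
From E = E° − (0.0592/n) log Q: log Q = (E° − E)·n/0.0592 = (+3.57 − (+3.683))·1/0.0592 = -1.9088.
So 1·log[Cu⁺] = 1·log(0.00022) − log Q = -3.6576 − (-1.9088) = -1.7488; [Cu⁺] = 10^(-1.7488) ≈ 0.018 M.

0.018 M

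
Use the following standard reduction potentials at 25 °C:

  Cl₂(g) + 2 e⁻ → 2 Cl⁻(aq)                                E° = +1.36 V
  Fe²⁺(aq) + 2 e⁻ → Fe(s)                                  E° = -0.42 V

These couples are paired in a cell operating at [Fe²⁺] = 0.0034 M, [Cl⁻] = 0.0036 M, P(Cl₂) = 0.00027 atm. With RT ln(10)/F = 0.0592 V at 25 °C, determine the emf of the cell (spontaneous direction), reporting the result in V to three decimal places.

+1.892 V

Cl₂/Cl⁻ is the cathode (higher E°), Fe²⁺/Fe the anode: E°cell = +1.36 − (-0.42) = +1.78 V, n = 2.
Overall: Cl₂(g) + Fe(s) → 2 Cl⁻(aq) + Fe²⁺(aq)
Q = [Cl⁻]^2·[Fe²⁺] / (P(Cl₂)); log Q = -3.787.
E = E° − (0.0592/n) log Q = +1.78 − (0.0592/2)(-3.787) = +1.892 V.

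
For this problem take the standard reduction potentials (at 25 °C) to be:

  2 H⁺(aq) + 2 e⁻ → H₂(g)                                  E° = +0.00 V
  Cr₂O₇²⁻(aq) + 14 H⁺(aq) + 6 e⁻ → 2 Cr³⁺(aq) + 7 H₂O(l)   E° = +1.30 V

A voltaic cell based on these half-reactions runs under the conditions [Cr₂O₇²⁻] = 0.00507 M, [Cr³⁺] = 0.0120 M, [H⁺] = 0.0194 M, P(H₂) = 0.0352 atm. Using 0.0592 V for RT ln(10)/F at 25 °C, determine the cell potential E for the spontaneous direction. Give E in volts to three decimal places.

+1.137 V

Cr₂O₇²⁻/Cr³⁺ is the cathode (higher E°), H⁺/H₂ the anode: E°cell = +1.30 − (+0.00) = +1.30 V, n = 6.
Overall: Cr₂O₇²⁻(aq) + 8 H⁺(aq) + 3 H₂(g) → 2 Cr³⁺(aq) + 7 H₂O(l)
Q = [Cr³⁺]^2 / ([Cr₂O₇²⁻]·[H⁺]^8·P(H₂)^3); log Q = 16.511.
E = E° − (0.0592/n) log Q = +1.30 − (0.0592/6)(16.511) = +1.137 V.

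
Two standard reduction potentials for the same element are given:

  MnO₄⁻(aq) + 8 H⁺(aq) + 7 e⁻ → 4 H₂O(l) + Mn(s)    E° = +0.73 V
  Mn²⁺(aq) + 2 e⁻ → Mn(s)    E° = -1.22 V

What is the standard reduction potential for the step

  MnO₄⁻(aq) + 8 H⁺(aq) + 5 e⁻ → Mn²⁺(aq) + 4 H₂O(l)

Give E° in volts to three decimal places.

+1.510 V

Sequential free energies add, so n₃E°₃ = n₁E°₁ + n₂E°₂.
With n₃ = 7, and the known step contributing 2×(-1.22) V, the unknown satisfies 5·E° = 7×(+0.73) − 2×(-1.22) = +7.550.
E° = +7.550 / 5 = +1.510 V.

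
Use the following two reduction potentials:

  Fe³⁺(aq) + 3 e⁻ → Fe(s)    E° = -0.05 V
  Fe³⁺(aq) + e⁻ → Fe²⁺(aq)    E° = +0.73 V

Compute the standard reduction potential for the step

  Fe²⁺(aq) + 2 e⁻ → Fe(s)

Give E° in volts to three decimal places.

-0.440 V

Sequential free energies add, so n₃E°₃ = n₁E°₁ + n₂E°₂.
With n₃ = 3, and the known step contributing 1×(+0.73) V, the unknown satisfies 2·E° = 3×(-0.05) − 1×(+0.73) = -0.880.
E° = -0.880 / 2 = -0.440 V.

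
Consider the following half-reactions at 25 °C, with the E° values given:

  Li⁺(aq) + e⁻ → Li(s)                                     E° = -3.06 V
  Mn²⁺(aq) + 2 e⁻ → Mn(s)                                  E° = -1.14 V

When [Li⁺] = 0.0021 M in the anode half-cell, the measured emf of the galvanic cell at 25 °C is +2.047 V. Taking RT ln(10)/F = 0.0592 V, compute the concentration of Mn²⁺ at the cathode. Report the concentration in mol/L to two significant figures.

0.086 M

Mn²⁺/Mn is the cathode, Li⁺/Li the anode: E°cell = +1.92 V, n = 2.
Overall reaction: Mn²⁺(aq) + 2 Li(s) → Mn(s) + 2 Li⁺(aq); Q = [Li⁺]^2/[Mn²⁺]^1.
From E = E° − (0.0592/n) log Q: log Q = (E° − E)·n/0.0592 = (+1.92 − (+2.047))·2/0.0592 = -4.2905.
So 1·log[Mn²⁺] = 2·log(0.0021) − log Q = -5.3556 − (-4.2905) = -1.0651; [Mn²⁺] = 10^(-1.0651) ≈ 0.086 M.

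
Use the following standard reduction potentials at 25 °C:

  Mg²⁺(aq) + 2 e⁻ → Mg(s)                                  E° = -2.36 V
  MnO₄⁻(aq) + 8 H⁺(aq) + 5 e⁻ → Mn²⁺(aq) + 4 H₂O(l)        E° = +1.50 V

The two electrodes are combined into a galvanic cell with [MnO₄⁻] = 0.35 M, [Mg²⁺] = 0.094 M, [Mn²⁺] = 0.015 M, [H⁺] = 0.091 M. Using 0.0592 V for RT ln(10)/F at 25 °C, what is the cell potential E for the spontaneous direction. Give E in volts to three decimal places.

+3.808 V

MnO₄⁻/Mn²⁺ is the cathode (higher E°), Mg²⁺/Mg the anode: E°cell = +1.50 − (-2.36) = +3.86 V, n = 10.
Overall: 2 MnO₄⁻(aq) + 16 H⁺(aq) + 5 Mg(s) → 2 Mn²⁺(aq) + 8 H₂O(l) + 5 Mg²⁺(aq)
Q = [Mn²⁺]^2·[Mg²⁺]^5 / ([MnO₄⁻]^2·[H⁺]^16); log Q = 8.785.
E = E° − (0.0592/n) log Q = +3.86 − (0.0592/10)(8.785) = +3.808 V.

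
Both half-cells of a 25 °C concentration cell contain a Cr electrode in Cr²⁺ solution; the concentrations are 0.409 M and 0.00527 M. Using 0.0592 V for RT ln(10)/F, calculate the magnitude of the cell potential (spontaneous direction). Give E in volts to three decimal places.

For a concentration cell E°cell = 0. The 0.409 M side is the cathode (reduction is favoured where [Cr²⁺] is higher).
With n = 2, E = −(0.0592/2) log([Cr²⁺]ₐₙ/[Cr²⁺]꜀ₐₜ) = −(0.0592/2) log(0.00527/0.409) = −(0.0592/2)(-1.890) = +0.056 V.

+0.056 V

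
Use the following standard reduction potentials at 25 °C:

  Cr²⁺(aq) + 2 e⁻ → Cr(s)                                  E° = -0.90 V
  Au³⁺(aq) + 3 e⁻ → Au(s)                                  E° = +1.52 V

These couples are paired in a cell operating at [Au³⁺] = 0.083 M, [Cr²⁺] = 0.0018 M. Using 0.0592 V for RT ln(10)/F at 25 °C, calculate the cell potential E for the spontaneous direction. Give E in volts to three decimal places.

Au³⁺/Au is the cathode (higher E°), Cr²⁺/Cr the anode: E°cell = +1.52 − (-0.90) = +2.42 V, n = 6.
Overall: 2 Au³⁺(aq) + 3 Cr(s) → 2 Au(s) + 3 Cr²⁺(aq)
Q = [Cr²⁺]^3 / ([Au³⁺]^2); log Q = -6.072.
E = E° − (0.0592/n) log Q = +2.42 − (0.0592/6)(-6.072) = +2.480 V.

+2.480 V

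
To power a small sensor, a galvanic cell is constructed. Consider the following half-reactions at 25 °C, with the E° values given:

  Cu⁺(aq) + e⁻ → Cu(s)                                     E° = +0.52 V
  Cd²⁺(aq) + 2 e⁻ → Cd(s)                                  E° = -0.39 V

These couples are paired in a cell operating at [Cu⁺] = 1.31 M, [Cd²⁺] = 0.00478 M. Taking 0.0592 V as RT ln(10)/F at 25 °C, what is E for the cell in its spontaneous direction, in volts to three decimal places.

+0.986 V

Cu⁺/Cu is the cathode (higher E°), Cd²⁺/Cd the anode: E°cell = +0.52 − (-0.39) = +0.91 V, n = 2.
Overall: 2 Cu⁺(aq) + Cd(s) → 2 Cu(s) + Cd²⁺(aq)
Q = [Cd²⁺] / ([Cu⁺]^2); log Q = -2.555.
E = E° − (0.0592/n) log Q = +0.91 − (0.0592/2)(-2.555) = +0.986 V.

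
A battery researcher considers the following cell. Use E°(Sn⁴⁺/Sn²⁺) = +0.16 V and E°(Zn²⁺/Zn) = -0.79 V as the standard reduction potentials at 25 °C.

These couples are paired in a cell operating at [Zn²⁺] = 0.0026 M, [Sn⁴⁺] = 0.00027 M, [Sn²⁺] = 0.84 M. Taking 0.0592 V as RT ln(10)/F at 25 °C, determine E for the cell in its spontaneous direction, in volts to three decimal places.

Sn⁴⁺/Sn²⁺ is the cathode (higher E°), Zn²⁺/Zn the anode: E°cell = +0.16 − (-0.79) = +0.95 V, n = 2.
Overall: Sn⁴⁺(aq) + Zn(s) → Sn²⁺(aq) + Zn²⁺(aq)
Q = [Sn²⁺]·[Zn²⁺] / ([Sn⁴⁺]); log Q = 0.908.
E = E° − (0.0592/n) log Q = +0.95 − (0.0592/2)(0.908) = +0.923 V.

+0.923 V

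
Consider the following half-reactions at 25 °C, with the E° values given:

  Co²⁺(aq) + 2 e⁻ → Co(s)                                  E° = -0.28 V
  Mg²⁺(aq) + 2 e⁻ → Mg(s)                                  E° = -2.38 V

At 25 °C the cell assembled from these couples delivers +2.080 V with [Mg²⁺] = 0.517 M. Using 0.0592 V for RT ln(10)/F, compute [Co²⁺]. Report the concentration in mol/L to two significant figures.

0.11 M

Co²⁺/Co is the cathode, Mg²⁺/Mg the anode: E°cell = +2.10 V, n = 2.
Overall reaction: Co²⁺(aq) + Mg(s) → Co(s) + Mg²⁺(aq); Q = [Mg²⁺]^1/[Co²⁺]^1.
From E = E° − (0.0592/n) log Q: log Q = (E° − E)·n/0.0592 = (+2.10 − (+2.080))·2/0.0592 = 0.6757.
So 1·log[Co²⁺] = 1·log(0.517) − log Q = -0.2865 − (0.6757) = -0.9622; [Co²⁺] = 10^(-0.9622) ≈ 0.11 M.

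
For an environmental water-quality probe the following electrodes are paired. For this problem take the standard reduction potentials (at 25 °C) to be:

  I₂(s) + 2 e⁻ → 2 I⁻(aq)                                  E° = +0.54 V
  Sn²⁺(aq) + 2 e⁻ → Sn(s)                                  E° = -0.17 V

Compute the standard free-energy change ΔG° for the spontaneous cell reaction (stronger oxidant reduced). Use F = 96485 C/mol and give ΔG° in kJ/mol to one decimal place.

I₂/I⁻ (E° = +0.54 V) is the cathode; Sn²⁺/Sn (E° = -0.17 V) is the anode, so E°cell = +0.71 V.
Balancing electrons gives n = 2 (lcm of 2 and 2).
ΔG° = −nFE° = −(2)(96485)(+0.71) = -137,009 J = -137.0 kJ/mol.

-137.0 kJ/mol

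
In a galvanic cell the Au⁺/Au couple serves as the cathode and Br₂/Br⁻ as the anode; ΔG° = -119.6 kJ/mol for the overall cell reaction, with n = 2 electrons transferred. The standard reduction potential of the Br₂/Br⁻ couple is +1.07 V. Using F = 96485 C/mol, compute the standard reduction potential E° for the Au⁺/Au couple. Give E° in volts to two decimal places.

+1.69 V

E°cell = −ΔG°/(nF) = −(-119.6×10³)/((2)(96485)) = +0.620 V.
Since Au⁺/Au is the cathode and Br₂/Br⁻ the anode, E°cell = E°(Au⁺/Au) − E°(Br₂/Br⁻).
So E°(Au⁺/Au) = E°cell + E°(Br₂/Br⁻) = +0.620 + (+1.07) = +1.69 V.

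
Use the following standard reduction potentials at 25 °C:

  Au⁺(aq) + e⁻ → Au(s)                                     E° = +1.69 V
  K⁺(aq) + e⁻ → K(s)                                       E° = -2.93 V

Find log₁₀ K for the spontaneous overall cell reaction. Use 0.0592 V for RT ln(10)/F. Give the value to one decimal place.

Cathode: Au⁺/Au; anode: K⁺/K. E°cell = +4.62 V, n = 1.
log K = nE°cell / 0.0592 = (1)(+4.62) / 0.0592 = 78.0.

78.0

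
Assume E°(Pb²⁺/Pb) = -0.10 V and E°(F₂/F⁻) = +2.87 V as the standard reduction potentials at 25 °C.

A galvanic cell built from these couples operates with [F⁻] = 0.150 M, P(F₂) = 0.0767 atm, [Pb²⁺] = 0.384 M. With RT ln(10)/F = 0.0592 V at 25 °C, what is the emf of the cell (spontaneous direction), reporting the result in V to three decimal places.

F₂/F⁻ is the cathode (higher E°), Pb²⁺/Pb the anode: E°cell = +2.87 − (-0.10) = +2.97 V, n = 2.
Overall: F₂(g) + Pb(s) → 2 F⁻(aq) + Pb²⁺(aq)
Q = [F⁻]^2·[Pb²⁺] / (P(F₂)); log Q = -0.948.
E = E° − (0.0592/n) log Q = +2.97 − (0.0592/2)(-0.948) = +2.998 V.

+2.998 V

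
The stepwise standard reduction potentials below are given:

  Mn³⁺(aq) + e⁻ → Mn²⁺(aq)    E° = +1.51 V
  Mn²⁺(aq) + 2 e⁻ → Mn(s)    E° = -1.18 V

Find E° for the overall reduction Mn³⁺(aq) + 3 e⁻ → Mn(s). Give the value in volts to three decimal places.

Since ΔG° = −nFE° is additive over sequential reductions, n₃E°₃ = n₁E°₁ + n₂E°₂.
E°₃ = (1×+1.51 + 2×-1.18) / 3 = (-0.850) / 3 = -0.283 V.

-0.283 V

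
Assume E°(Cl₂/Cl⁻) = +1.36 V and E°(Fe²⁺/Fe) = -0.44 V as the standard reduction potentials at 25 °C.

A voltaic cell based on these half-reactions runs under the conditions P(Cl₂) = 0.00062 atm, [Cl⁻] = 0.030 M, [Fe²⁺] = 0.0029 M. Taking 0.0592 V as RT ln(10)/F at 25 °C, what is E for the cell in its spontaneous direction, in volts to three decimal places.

+1.870 V

Cl₂/Cl⁻ is the cathode (higher E°), Fe²⁺/Fe the anode: E°cell = +1.36 − (-0.44) = +1.80 V, n = 2.
Overall: Cl₂(g) + Fe(s) → 2 Cl⁻(aq) + Fe²⁺(aq)
Q = [Cl⁻]^2·[Fe²⁺] / (P(Cl₂)); log Q = -2.376.
E = E° − (0.0592/n) log Q = +1.80 − (0.0592/2)(-2.376) = +1.870 V.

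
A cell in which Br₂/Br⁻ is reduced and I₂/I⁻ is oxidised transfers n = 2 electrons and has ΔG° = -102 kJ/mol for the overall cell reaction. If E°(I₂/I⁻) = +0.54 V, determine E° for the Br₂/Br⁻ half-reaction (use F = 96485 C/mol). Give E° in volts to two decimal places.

+1.07 V

E°cell = −ΔG°/(nF) = −(-102×10³)/((2)(96485)) = +0.529 V.
Since Br₂/Br⁻ is the cathode and I₂/I⁻ the anode, E°cell = E°(Br₂/Br⁻) − E°(I₂/I⁻).
So E°(Br₂/Br⁻) = E°cell + E°(I₂/I⁻) = +0.529 + (+0.54) = +1.07 V.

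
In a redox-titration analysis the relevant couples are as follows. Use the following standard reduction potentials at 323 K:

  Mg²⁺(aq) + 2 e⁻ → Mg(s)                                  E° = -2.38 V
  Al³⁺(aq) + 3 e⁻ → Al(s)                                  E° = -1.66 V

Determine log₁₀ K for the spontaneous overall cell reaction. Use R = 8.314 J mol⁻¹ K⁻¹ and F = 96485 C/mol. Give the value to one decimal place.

67.4

Cathode: Al³⁺/Al; anode: Mg²⁺/Mg. E°cell = (-1.66) − (-2.38) = +0.72 V, with n = 6.
ΔG° = −nFE° = −RT ln K, so ln K = nFE°/(RT) = (6)(96485)(+0.72) / ((8.314)(323)) = 155.214.
log₁₀ K = 155.214 / ln 10 = 67.4.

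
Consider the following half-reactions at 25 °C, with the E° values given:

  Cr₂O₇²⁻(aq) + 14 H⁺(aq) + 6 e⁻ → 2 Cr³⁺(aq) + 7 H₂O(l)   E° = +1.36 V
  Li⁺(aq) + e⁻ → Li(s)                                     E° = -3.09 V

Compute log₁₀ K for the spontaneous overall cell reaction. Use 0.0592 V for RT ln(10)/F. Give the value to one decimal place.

451.0

Cathode: Cr₂O₇²⁻/Cr³⁺; anode: Li⁺/Li. E°cell = +4.45 V, n = 6.
log K = nE°cell / 0.0592 = (6)(+4.45) / 0.0592 = 451.0.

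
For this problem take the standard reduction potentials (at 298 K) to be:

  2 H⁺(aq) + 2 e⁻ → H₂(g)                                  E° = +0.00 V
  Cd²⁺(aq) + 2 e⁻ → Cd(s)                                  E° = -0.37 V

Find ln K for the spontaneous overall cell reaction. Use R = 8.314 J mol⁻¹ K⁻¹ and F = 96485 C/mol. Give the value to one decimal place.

Cathode: H⁺/H₂; anode: Cd²⁺/Cd. E°cell = (+0.00) − (-0.37) = +0.37 V, with n = 2.
ΔG° = −nFE° = −RT ln K, so ln K = nFE°/(RT) = (2)(96485)(+0.37) / ((8.314)(298)) = 28.818.

28.8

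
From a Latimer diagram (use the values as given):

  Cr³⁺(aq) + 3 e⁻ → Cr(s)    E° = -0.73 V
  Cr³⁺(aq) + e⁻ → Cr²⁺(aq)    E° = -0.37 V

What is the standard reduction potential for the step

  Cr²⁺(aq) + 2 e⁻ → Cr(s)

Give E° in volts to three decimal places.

Sequential free energies add, so n₃E°₃ = n₁E°₁ + n₂E°₂.
With n₃ = 3, and the known step contributing 1×(-0.37) V, the unknown satisfies 2·E° = 3×(-0.73) − 1×(-0.37) = -1.820.
E° = -1.820 / 2 = -0.910 V.

-0.910 V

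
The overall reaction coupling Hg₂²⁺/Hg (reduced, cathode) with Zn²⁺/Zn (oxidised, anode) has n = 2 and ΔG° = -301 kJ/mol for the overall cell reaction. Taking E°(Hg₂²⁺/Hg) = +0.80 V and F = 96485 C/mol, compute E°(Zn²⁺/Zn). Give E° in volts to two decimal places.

E°cell = −ΔG°/(nF) = −(-301×10³)/((2)(96485)) = +1.560 V.
Since Hg₂²⁺/Hg is the cathode and Zn²⁺/Zn the anode, E°cell = E°(Hg₂²⁺/Hg) − E°(Zn²⁺/Zn).
So E°(Zn²⁺/Zn) = E°(Hg₂²⁺/Hg) − E°cell = (+0.80) − (+1.560) = -0.76 V.

-0.76 V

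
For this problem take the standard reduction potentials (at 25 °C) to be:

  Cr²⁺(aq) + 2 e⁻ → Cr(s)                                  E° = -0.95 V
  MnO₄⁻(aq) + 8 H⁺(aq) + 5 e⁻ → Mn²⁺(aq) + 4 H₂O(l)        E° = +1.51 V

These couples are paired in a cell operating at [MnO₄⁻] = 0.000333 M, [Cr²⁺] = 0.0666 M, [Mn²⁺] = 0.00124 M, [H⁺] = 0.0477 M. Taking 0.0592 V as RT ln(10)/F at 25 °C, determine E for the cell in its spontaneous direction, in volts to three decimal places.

+2.363 V

MnO₄⁻/Mn²⁺ is the cathode (higher E°), Cr²⁺/Cr the anode: E°cell = +1.51 − (-0.95) = +2.46 V, n = 10.
Overall: 2 MnO₄⁻(aq) + 16 H⁺(aq) + 5 Cr(s) → 2 Mn²⁺(aq) + 8 H₂O(l) + 5 Cr²⁺(aq)
Q = [Mn²⁺]^2·[Cr²⁺]^5 / ([MnO₄⁻]^2·[H⁺]^16); log Q = 16.403.
E = E° − (0.0592/n) log Q = +2.46 − (0.0592/10)(16.403) = +2.363 V.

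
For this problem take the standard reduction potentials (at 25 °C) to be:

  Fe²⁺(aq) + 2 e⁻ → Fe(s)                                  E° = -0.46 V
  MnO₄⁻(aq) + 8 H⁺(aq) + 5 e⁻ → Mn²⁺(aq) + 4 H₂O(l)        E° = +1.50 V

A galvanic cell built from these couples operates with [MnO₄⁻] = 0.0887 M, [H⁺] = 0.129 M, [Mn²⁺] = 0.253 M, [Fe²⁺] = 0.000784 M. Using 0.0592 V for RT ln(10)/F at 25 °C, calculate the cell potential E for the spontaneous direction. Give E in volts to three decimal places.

+1.962 V

MnO₄⁻/Mn²⁺ is the cathode (higher E°), Fe²⁺/Fe the anode: E°cell = +1.50 − (-0.46) = +1.96 V, n = 10.
Overall: 2 MnO₄⁻(aq) + 16 H⁺(aq) + 5 Fe(s) → 2 Mn²⁺(aq) + 8 H₂O(l) + 5 Fe²⁺(aq)
Q = [Mn²⁺]^2·[Fe²⁺]^5 / ([MnO₄⁻]^2·[H⁺]^16); log Q = -0.387.
E = E° − (0.0592/n) log Q = +1.96 − (0.0592/10)(-0.387) = +1.962 V.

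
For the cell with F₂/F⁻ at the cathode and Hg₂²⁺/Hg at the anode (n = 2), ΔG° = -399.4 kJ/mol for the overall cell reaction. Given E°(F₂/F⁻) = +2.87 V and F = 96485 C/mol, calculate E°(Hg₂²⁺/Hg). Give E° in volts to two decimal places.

+0.80 V

E°cell = −ΔG°/(nF) = −(-399.4×10³)/((2)(96485)) = +2.070 V.
Since F₂/F⁻ is the cathode and Hg₂²⁺/Hg the anode, E°cell = E°(F₂/F⁻) − E°(Hg₂²⁺/Hg).
So E°(Hg₂²⁺/Hg) = E°(F₂/F⁻) − E°cell = (+2.87) − (+2.070) = +0.80 V.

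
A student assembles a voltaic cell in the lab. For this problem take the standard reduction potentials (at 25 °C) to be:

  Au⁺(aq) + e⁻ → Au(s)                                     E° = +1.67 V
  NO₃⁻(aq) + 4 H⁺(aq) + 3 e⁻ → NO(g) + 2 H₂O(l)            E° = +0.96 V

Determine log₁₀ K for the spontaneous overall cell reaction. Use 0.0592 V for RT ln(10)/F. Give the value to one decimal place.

36.0

Cathode: Au⁺/Au; anode: NO₃⁻/NO. E°cell = +0.71 V, n = 3.
log K = nE°cell / 0.0592 = (3)(+0.71) / 0.0592 = 36.0.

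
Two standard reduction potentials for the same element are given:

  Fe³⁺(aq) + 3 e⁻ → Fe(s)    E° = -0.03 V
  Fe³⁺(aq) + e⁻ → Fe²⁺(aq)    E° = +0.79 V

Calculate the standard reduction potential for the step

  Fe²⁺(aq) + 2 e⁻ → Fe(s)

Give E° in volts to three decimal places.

Sequential free energies add, so n₃E°₃ = n₁E°₁ + n₂E°₂.
With n₃ = 3, and the known step contributing 1×(+0.79) V, the unknown satisfies 2·E° = 3×(-0.03) − 1×(+0.79) = -0.880.
E° = -0.880 / 2 = -0.440 V.

-0.440 V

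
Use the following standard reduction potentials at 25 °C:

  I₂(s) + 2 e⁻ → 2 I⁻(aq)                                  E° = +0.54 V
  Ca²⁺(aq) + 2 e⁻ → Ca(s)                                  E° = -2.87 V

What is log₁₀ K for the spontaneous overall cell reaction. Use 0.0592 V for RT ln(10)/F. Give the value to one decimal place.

115.2

Cathode: I₂/I⁻; anode: Ca²⁺/Ca. E°cell = +3.41 V, n = 2.
log K = nE°cell / 0.0592 = (2)(+3.41) / 0.0592 = 115.2.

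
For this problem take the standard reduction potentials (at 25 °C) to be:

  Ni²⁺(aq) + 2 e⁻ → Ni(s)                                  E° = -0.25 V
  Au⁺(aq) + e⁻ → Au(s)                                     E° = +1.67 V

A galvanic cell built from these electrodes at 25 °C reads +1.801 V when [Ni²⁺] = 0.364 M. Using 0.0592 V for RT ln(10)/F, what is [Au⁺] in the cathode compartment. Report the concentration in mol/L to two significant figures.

0.0059 M

Au⁺/Au is the cathode, Ni²⁺/Ni the anode: E°cell = +1.92 V, n = 2.
Overall reaction: 2 Au⁺(aq) + Ni(s) → 2 Au(s) + Ni²⁺(aq); Q = [Ni²⁺]^1/[Au⁺]^2.
From E = E° − (0.0592/n) log Q: log Q = (E° − E)·n/0.0592 = (+1.92 − (+1.801))·2/0.0592 = 4.0203.
So 2·log[Au⁺] = 1·log(0.364) − log Q = -0.4389 − (4.0203) = -4.4592; log[Au⁺] = -4.4592 / 2 = -2.2296; [Au⁺] = 10^(-2.2296) ≈ 0.0059 M.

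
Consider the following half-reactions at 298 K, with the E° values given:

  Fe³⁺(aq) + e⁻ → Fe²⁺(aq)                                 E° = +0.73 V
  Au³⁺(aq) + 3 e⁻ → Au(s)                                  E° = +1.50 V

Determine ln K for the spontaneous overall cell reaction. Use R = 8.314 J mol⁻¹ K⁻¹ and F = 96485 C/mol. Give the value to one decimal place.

90.0

Cathode: Au³⁺/Au; anode: Fe³⁺/Fe²⁺. E°cell = (+1.50) − (+0.73) = +0.77 V, with n = 3.
ΔG° = −nFE° = −RT ln K, so ln K = nFE°/(RT) = (3)(96485)(+0.77) / ((8.314)(298)) = 89.959.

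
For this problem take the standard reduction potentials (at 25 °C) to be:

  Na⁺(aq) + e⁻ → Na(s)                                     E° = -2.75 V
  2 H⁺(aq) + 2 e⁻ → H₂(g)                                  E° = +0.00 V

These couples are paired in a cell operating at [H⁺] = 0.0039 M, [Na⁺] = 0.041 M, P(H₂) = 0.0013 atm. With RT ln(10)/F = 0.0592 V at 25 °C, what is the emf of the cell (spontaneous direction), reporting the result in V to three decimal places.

H⁺/H₂ is the cathode (higher E°), Na⁺/Na the anode: E°cell = +0.00 − (-2.75) = +2.75 V, n = 2.
Overall: 2 H⁺(aq) + 2 Na(s) → H₂(g) + 2 Na⁺(aq)
Q = P(H₂)·[Na⁺]^2 / ([H⁺]^2); log Q = -0.843.
E = E° − (0.0592/n) log Q = +2.75 − (0.0592/2)(-0.843) = +2.775 V.

+2.775 V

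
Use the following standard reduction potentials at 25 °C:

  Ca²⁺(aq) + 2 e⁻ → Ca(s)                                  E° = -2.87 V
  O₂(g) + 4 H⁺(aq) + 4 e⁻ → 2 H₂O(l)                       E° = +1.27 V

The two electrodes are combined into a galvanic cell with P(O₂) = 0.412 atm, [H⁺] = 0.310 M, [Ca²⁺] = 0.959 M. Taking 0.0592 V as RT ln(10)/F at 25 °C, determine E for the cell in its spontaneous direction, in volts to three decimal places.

+4.105 V

O₂/H₂O is the cathode (higher E°), Ca²⁺/Ca the anode: E°cell = +1.27 − (-2.87) = +4.14 V, n = 4.
Overall: O₂(g) + 4 H⁺(aq) + 2 Ca(s) → 2 H₂O(l) + 2 Ca²⁺(aq)
Q = [Ca²⁺]^2 / (P(O₂)·[H⁺]^4); log Q = 2.383.
E = E° − (0.0592/n) log Q = +4.14 − (0.0592/4)(2.383) = +4.105 V.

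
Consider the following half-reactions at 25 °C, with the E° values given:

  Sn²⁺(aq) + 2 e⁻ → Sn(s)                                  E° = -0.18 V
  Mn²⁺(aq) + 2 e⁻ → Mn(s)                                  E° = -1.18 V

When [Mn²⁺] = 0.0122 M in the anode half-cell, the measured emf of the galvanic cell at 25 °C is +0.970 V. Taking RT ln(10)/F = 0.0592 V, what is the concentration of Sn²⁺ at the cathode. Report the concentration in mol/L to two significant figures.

Sn²⁺/Sn is the cathode, Mn²⁺/Mn the anode: E°cell = +1.00 V, n = 2.
Overall reaction: Sn²⁺(aq) + Mn(s) → Sn(s) + Mn²⁺(aq); Q = [Mn²⁺]^1/[Sn²⁺]^1.
From E = E° − (0.0592/n) log Q: log Q = (E° − E)·n/0.0592 = (+1.00 − (+0.970))·2/0.0592 = 1.0135.
So 1·log[Sn²⁺] = 1·log(0.0122) − log Q = -1.9136 − (1.0135) = -2.9271; [Sn²⁺] = 10^(-2.9271) ≈ 0.0012 M.

0.0012 M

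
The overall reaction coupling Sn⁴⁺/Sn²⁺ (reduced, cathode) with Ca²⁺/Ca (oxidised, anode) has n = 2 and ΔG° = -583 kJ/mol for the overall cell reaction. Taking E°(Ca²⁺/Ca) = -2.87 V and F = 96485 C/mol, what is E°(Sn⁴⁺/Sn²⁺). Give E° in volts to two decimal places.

E°cell = −ΔG°/(nF) = −(-583×10³)/((2)(96485)) = +3.021 V.
Since Sn⁴⁺/Sn²⁺ is the cathode and Ca²⁺/Ca the anode, E°cell = E°(Sn⁴⁺/Sn²⁺) − E°(Ca²⁺/Ca).
So E°(Sn⁴⁺/Sn²⁺) = E°cell + E°(Ca²⁺/Ca) = +3.021 + (-2.87) = +0.15 V.

+0.15 V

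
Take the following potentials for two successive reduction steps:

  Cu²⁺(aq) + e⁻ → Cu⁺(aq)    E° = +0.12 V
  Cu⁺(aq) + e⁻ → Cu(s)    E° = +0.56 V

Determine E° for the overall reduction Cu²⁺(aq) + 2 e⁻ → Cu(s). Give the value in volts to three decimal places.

+0.340 V

Adding the free-energy changes (−nFE°) of the two steps gives −n₃FE°₃ = −n₁FE°₁ − n₂FE°₂.
E°₃ = (1×+0.12 + 1×+0.56) / 2 = (+0.680) / 2 = +0.340 V.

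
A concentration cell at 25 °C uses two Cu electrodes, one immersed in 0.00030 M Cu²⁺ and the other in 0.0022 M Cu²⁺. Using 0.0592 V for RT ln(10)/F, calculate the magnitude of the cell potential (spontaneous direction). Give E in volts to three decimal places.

For a concentration cell E°cell = 0. The 0.0022 M side is the cathode (reduction is favoured where [Cu²⁺] is higher).
With n = 2, E = −(0.0592/2) log([Cu²⁺]ₐₙ/[Cu²⁺]꜀ₐₜ) = −(0.0592/2) log(0.0003/0.0022) = −(0.0592/2)(-0.865) = +0.026 V.

+0.026 V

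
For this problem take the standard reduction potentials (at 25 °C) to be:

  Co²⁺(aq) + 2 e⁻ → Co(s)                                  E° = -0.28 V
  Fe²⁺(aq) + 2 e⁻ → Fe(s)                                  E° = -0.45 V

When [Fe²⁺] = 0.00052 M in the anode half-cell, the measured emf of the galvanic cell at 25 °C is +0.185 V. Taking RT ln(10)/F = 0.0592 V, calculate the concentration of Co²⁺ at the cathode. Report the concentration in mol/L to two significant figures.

0.0017 M

Co²⁺/Co is the cathode, Fe²⁺/Fe the anode: E°cell = +0.17 V, n = 2.
Overall reaction: Co²⁺(aq) + Fe(s) → Co(s) + Fe²⁺(aq); Q = [Fe²⁺]^1/[Co²⁺]^1.
From E = E° − (0.0592/n) log Q: log Q = (E° − E)·n/0.0592 = (+0.17 − (+0.185))·2/0.0592 = -0.5068.
So 1·log[Co²⁺] = 1·log(0.00052) − log Q = -3.2840 − (-0.5068) = -2.7772; [Co²⁺] = 10^(-2.7772) ≈ 0.0017 M.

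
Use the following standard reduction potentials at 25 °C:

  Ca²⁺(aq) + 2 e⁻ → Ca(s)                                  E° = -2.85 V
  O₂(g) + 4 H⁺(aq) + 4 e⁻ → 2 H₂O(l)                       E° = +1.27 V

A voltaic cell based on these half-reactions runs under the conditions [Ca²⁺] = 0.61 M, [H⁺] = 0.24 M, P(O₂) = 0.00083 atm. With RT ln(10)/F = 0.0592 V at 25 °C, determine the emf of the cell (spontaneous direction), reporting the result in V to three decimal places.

+4.044 V

O₂/H₂O is the cathode (higher E°), Ca²⁺/Ca the anode: E°cell = +1.27 − (-2.85) = +4.12 V, n = 4.
Overall: O₂(g) + 4 H⁺(aq) + 2 Ca(s) → 2 H₂O(l) + 2 Ca²⁺(aq)
Q = [Ca²⁺]^2 / (P(O₂)·[H⁺]^4); log Q = 5.131.
E = E° − (0.0592/n) log Q = +4.12 − (0.0592/4)(5.131) = +4.044 V.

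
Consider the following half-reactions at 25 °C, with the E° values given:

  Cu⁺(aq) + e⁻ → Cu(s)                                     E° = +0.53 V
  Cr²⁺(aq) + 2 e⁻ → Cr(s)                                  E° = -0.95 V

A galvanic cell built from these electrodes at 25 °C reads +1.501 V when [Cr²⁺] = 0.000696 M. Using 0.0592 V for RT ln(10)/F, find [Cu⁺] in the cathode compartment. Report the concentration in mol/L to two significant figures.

Cu⁺/Cu is the cathode, Cr²⁺/Cr the anode: E°cell = +1.48 V, n = 2.
Overall reaction: 2 Cu⁺(aq) + Cr(s) → 2 Cu(s) + Cr²⁺(aq); Q = [Cr²⁺]^1/[Cu⁺]^2.
From E = E° − (0.0592/n) log Q: log Q = (E° − E)·n/0.0592 = (+1.48 − (+1.501))·2/0.0592 = -0.7095.
So 2·log[Cu⁺] = 1·log(0.000696) − log Q = -3.1574 − (-0.7095) = -2.4479; log[Cu⁺] = -2.4479 / 2 = -1.2240; [Cu⁺] = 10^(-1.2240) ≈ 0.060 M.

0.060 M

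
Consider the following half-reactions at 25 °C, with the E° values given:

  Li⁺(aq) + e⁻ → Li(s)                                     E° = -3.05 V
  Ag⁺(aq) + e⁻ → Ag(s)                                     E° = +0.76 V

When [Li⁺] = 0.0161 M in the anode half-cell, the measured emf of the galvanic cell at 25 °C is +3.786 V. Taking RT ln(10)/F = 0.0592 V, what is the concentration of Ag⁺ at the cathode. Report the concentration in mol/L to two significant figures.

Ag⁺/Ag is the cathode, Li⁺/Li the anode: E°cell = +3.81 V, n = 1.
Overall reaction: Ag⁺(aq) + Li(s) → Ag(s) + Li⁺(aq); Q = [Li⁺]^1/[Ag⁺]^1.
From E = E° − (0.0592/n) log Q: log Q = (E° − E)·n/0.0592 = (+3.81 − (+3.786))·1/0.0592 = 0.4054.
So 1·log[Ag⁺] = 1·log(0.0161) − log Q = -1.7932 − (0.4054) = -2.1986; [Ag⁺] = 10^(-2.1986) ≈ 0.0063 M.

0.0063 M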